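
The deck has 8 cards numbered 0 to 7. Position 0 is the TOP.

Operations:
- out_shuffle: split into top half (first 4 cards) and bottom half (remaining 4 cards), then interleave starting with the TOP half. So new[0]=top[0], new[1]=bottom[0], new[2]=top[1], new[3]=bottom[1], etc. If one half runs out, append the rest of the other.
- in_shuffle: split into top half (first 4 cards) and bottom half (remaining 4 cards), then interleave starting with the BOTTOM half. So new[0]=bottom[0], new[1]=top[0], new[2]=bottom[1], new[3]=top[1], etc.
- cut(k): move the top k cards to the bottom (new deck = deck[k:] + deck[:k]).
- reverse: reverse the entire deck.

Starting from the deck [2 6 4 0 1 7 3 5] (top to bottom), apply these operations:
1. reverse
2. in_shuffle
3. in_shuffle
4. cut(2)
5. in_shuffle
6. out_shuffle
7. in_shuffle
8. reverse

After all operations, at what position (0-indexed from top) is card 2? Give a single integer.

Answer: 0

Derivation:
After op 1 (reverse): [5 3 7 1 0 4 6 2]
After op 2 (in_shuffle): [0 5 4 3 6 7 2 1]
After op 3 (in_shuffle): [6 0 7 5 2 4 1 3]
After op 4 (cut(2)): [7 5 2 4 1 3 6 0]
After op 5 (in_shuffle): [1 7 3 5 6 2 0 4]
After op 6 (out_shuffle): [1 6 7 2 3 0 5 4]
After op 7 (in_shuffle): [3 1 0 6 5 7 4 2]
After op 8 (reverse): [2 4 7 5 6 0 1 3]
Card 2 is at position 0.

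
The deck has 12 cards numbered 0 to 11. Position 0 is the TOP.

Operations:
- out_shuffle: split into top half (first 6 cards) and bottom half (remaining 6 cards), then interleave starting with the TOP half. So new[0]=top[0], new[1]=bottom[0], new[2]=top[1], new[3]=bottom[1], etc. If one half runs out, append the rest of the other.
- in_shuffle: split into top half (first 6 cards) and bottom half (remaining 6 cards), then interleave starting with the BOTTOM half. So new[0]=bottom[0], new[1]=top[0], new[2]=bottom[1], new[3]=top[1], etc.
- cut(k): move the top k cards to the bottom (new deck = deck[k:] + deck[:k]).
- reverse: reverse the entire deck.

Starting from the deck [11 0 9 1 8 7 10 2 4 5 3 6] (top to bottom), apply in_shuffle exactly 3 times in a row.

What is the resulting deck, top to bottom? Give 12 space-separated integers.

After op 1 (in_shuffle): [10 11 2 0 4 9 5 1 3 8 6 7]
After op 2 (in_shuffle): [5 10 1 11 3 2 8 0 6 4 7 9]
After op 3 (in_shuffle): [8 5 0 10 6 1 4 11 7 3 9 2]

Answer: 8 5 0 10 6 1 4 11 7 3 9 2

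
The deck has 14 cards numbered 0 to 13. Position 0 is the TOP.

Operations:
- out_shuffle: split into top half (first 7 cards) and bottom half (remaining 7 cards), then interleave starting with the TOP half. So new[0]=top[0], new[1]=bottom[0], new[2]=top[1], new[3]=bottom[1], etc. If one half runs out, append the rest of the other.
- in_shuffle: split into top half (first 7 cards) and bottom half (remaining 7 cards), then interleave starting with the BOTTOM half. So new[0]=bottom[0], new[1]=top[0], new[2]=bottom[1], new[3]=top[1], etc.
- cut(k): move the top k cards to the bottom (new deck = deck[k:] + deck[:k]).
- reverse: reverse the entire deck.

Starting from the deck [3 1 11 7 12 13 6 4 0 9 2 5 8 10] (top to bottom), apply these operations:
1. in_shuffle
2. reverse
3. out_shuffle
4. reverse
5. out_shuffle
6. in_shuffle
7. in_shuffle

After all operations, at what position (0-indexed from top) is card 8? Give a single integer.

Answer: 7

Derivation:
After op 1 (in_shuffle): [4 3 0 1 9 11 2 7 5 12 8 13 10 6]
After op 2 (reverse): [6 10 13 8 12 5 7 2 11 9 1 0 3 4]
After op 3 (out_shuffle): [6 2 10 11 13 9 8 1 12 0 5 3 7 4]
After op 4 (reverse): [4 7 3 5 0 12 1 8 9 13 11 10 2 6]
After op 5 (out_shuffle): [4 8 7 9 3 13 5 11 0 10 12 2 1 6]
After op 6 (in_shuffle): [11 4 0 8 10 7 12 9 2 3 1 13 6 5]
After op 7 (in_shuffle): [9 11 2 4 3 0 1 8 13 10 6 7 5 12]
Card 8 is at position 7.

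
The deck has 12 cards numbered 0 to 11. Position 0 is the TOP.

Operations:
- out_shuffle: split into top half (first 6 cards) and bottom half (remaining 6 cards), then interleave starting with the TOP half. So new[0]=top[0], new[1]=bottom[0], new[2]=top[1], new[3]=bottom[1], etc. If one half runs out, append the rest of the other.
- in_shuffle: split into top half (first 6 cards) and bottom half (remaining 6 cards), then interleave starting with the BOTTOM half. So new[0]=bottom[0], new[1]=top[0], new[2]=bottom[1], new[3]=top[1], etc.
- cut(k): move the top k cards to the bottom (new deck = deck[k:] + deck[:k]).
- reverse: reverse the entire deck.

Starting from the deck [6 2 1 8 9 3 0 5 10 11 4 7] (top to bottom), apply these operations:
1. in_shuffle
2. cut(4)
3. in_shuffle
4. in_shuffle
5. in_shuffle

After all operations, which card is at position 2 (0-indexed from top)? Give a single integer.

Answer: 1

Derivation:
After op 1 (in_shuffle): [0 6 5 2 10 1 11 8 4 9 7 3]
After op 2 (cut(4)): [10 1 11 8 4 9 7 3 0 6 5 2]
After op 3 (in_shuffle): [7 10 3 1 0 11 6 8 5 4 2 9]
After op 4 (in_shuffle): [6 7 8 10 5 3 4 1 2 0 9 11]
After op 5 (in_shuffle): [4 6 1 7 2 8 0 10 9 5 11 3]
Position 2: card 1.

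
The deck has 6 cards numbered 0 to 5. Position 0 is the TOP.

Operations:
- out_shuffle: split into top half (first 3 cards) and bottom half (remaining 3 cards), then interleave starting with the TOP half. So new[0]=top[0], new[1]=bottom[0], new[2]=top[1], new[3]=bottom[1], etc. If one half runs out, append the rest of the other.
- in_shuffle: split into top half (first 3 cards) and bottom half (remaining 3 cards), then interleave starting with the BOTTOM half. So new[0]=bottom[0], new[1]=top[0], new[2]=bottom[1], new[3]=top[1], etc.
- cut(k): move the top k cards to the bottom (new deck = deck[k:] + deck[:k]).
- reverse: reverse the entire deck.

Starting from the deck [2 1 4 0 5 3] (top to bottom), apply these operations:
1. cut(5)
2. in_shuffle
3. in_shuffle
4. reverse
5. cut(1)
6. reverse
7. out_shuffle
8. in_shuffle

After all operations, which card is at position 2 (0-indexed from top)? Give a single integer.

After op 1 (cut(5)): [3 2 1 4 0 5]
After op 2 (in_shuffle): [4 3 0 2 5 1]
After op 3 (in_shuffle): [2 4 5 3 1 0]
After op 4 (reverse): [0 1 3 5 4 2]
After op 5 (cut(1)): [1 3 5 4 2 0]
After op 6 (reverse): [0 2 4 5 3 1]
After op 7 (out_shuffle): [0 5 2 3 4 1]
After op 8 (in_shuffle): [3 0 4 5 1 2]
Position 2: card 4.

Answer: 4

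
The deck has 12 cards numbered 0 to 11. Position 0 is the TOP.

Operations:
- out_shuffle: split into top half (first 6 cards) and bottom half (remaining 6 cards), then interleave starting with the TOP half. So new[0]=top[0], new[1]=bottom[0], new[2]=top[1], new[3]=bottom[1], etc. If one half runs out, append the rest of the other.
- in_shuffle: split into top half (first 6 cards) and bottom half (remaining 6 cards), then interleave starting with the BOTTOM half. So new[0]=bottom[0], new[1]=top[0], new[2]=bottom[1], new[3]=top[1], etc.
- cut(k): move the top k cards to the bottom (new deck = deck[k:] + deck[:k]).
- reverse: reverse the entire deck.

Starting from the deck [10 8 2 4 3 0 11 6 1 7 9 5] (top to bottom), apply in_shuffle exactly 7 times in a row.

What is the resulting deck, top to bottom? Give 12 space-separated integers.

Answer: 0 5 3 9 4 7 2 1 8 6 10 11

Derivation:
After op 1 (in_shuffle): [11 10 6 8 1 2 7 4 9 3 5 0]
After op 2 (in_shuffle): [7 11 4 10 9 6 3 8 5 1 0 2]
After op 3 (in_shuffle): [3 7 8 11 5 4 1 10 0 9 2 6]
After op 4 (in_shuffle): [1 3 10 7 0 8 9 11 2 5 6 4]
After op 5 (in_shuffle): [9 1 11 3 2 10 5 7 6 0 4 8]
After op 6 (in_shuffle): [5 9 7 1 6 11 0 3 4 2 8 10]
After op 7 (in_shuffle): [0 5 3 9 4 7 2 1 8 6 10 11]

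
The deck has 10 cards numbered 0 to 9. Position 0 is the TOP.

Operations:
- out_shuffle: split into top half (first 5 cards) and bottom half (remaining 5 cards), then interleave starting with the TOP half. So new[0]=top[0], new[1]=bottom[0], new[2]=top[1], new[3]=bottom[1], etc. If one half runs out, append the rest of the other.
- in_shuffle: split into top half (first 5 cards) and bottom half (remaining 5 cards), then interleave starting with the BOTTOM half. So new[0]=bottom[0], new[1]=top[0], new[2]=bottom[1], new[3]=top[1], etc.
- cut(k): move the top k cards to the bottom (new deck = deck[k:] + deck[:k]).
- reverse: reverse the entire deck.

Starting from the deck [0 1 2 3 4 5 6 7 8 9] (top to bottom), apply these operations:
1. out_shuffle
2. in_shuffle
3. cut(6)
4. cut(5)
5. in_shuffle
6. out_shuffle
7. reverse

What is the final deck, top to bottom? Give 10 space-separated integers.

Answer: 1 9 7 3 8 6 2 0 5 4

Derivation:
After op 1 (out_shuffle): [0 5 1 6 2 7 3 8 4 9]
After op 2 (in_shuffle): [7 0 3 5 8 1 4 6 9 2]
After op 3 (cut(6)): [4 6 9 2 7 0 3 5 8 1]
After op 4 (cut(5)): [0 3 5 8 1 4 6 9 2 7]
After op 5 (in_shuffle): [4 0 6 3 9 5 2 8 7 1]
After op 6 (out_shuffle): [4 5 0 2 6 8 3 7 9 1]
After op 7 (reverse): [1 9 7 3 8 6 2 0 5 4]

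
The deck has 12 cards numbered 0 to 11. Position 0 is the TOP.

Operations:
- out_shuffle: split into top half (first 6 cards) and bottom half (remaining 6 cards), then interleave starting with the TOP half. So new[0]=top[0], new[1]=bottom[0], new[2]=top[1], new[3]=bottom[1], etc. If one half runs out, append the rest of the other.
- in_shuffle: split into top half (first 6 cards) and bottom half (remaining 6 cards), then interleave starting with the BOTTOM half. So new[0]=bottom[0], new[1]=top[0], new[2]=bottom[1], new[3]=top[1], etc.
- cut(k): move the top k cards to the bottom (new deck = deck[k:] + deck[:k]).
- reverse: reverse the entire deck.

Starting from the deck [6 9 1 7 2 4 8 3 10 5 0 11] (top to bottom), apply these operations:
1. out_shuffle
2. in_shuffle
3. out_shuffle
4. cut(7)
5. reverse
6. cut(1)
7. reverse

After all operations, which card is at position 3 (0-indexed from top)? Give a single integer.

Answer: 11

Derivation:
After op 1 (out_shuffle): [6 8 9 3 1 10 7 5 2 0 4 11]
After op 2 (in_shuffle): [7 6 5 8 2 9 0 3 4 1 11 10]
After op 3 (out_shuffle): [7 0 6 3 5 4 8 1 2 11 9 10]
After op 4 (cut(7)): [1 2 11 9 10 7 0 6 3 5 4 8]
After op 5 (reverse): [8 4 5 3 6 0 7 10 9 11 2 1]
After op 6 (cut(1)): [4 5 3 6 0 7 10 9 11 2 1 8]
After op 7 (reverse): [8 1 2 11 9 10 7 0 6 3 5 4]
Position 3: card 11.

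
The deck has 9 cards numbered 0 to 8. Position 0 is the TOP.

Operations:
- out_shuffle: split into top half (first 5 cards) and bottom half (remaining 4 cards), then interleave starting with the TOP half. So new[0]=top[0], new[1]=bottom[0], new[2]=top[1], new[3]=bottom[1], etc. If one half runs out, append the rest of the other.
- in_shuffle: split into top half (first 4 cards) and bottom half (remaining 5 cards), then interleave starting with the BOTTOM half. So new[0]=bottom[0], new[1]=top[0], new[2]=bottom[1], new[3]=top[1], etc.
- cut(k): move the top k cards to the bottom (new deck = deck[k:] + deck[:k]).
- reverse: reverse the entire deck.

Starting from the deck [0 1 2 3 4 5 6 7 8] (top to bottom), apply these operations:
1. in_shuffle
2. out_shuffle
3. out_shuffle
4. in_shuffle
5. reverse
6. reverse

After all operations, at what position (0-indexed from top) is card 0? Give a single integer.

After op 1 (in_shuffle): [4 0 5 1 6 2 7 3 8]
After op 2 (out_shuffle): [4 2 0 7 5 3 1 8 6]
After op 3 (out_shuffle): [4 3 2 1 0 8 7 6 5]
After op 4 (in_shuffle): [0 4 8 3 7 2 6 1 5]
After op 5 (reverse): [5 1 6 2 7 3 8 4 0]
After op 6 (reverse): [0 4 8 3 7 2 6 1 5]
Card 0 is at position 0.

Answer: 0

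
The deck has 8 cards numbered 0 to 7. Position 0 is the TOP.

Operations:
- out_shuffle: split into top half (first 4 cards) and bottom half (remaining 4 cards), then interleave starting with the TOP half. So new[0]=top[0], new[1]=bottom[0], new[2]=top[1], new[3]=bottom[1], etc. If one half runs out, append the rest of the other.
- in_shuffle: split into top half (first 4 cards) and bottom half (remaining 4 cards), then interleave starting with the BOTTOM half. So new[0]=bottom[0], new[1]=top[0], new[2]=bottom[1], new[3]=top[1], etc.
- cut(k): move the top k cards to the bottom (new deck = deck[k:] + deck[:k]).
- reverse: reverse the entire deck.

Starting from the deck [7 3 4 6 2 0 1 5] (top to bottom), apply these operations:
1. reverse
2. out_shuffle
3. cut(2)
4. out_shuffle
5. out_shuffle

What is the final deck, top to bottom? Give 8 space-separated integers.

Answer: 1 0 2 5 4 3 7 6

Derivation:
After op 1 (reverse): [5 1 0 2 6 4 3 7]
After op 2 (out_shuffle): [5 6 1 4 0 3 2 7]
After op 3 (cut(2)): [1 4 0 3 2 7 5 6]
After op 4 (out_shuffle): [1 2 4 7 0 5 3 6]
After op 5 (out_shuffle): [1 0 2 5 4 3 7 6]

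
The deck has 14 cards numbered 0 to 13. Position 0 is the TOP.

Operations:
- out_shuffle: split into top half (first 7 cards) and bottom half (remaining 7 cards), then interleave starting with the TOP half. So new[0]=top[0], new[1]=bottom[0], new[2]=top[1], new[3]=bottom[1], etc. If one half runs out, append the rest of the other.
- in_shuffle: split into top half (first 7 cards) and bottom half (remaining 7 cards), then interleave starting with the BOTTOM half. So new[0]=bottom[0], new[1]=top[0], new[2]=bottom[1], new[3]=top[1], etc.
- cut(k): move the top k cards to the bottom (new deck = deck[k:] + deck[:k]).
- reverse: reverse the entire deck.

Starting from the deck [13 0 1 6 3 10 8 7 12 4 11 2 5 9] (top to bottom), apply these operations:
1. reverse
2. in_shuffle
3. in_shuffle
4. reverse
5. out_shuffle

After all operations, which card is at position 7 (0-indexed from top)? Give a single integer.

Answer: 9

Derivation:
After op 1 (reverse): [9 5 2 11 4 12 7 8 10 3 6 1 0 13]
After op 2 (in_shuffle): [8 9 10 5 3 2 6 11 1 4 0 12 13 7]
After op 3 (in_shuffle): [11 8 1 9 4 10 0 5 12 3 13 2 7 6]
After op 4 (reverse): [6 7 2 13 3 12 5 0 10 4 9 1 8 11]
After op 5 (out_shuffle): [6 0 7 10 2 4 13 9 3 1 12 8 5 11]
Position 7: card 9.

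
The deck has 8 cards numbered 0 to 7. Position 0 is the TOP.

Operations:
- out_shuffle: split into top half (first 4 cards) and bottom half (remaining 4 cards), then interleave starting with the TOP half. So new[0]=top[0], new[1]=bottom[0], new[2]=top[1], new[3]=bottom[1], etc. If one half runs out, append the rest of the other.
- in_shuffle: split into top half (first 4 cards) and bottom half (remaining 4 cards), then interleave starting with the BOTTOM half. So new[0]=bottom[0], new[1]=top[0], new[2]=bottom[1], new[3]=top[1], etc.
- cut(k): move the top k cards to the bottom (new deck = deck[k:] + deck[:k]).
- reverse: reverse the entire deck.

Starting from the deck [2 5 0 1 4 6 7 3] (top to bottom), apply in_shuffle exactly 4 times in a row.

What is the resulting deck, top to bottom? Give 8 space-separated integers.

Answer: 1 3 0 7 5 6 2 4

Derivation:
After op 1 (in_shuffle): [4 2 6 5 7 0 3 1]
After op 2 (in_shuffle): [7 4 0 2 3 6 1 5]
After op 3 (in_shuffle): [3 7 6 4 1 0 5 2]
After op 4 (in_shuffle): [1 3 0 7 5 6 2 4]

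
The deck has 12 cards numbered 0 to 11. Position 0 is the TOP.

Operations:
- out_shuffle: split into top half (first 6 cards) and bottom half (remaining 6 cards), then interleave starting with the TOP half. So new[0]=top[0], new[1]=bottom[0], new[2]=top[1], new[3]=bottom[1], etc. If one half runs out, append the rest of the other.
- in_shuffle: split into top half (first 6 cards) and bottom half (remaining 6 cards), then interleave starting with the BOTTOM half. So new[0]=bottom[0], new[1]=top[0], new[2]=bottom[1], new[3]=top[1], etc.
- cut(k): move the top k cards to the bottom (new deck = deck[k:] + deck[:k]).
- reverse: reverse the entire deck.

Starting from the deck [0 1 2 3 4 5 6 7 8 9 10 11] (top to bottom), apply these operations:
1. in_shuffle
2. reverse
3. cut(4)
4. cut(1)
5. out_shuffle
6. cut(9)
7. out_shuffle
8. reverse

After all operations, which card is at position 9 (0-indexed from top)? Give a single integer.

After op 1 (in_shuffle): [6 0 7 1 8 2 9 3 10 4 11 5]
After op 2 (reverse): [5 11 4 10 3 9 2 8 1 7 0 6]
After op 3 (cut(4)): [3 9 2 8 1 7 0 6 5 11 4 10]
After op 4 (cut(1)): [9 2 8 1 7 0 6 5 11 4 10 3]
After op 5 (out_shuffle): [9 6 2 5 8 11 1 4 7 10 0 3]
After op 6 (cut(9)): [10 0 3 9 6 2 5 8 11 1 4 7]
After op 7 (out_shuffle): [10 5 0 8 3 11 9 1 6 4 2 7]
After op 8 (reverse): [7 2 4 6 1 9 11 3 8 0 5 10]
Position 9: card 0.

Answer: 0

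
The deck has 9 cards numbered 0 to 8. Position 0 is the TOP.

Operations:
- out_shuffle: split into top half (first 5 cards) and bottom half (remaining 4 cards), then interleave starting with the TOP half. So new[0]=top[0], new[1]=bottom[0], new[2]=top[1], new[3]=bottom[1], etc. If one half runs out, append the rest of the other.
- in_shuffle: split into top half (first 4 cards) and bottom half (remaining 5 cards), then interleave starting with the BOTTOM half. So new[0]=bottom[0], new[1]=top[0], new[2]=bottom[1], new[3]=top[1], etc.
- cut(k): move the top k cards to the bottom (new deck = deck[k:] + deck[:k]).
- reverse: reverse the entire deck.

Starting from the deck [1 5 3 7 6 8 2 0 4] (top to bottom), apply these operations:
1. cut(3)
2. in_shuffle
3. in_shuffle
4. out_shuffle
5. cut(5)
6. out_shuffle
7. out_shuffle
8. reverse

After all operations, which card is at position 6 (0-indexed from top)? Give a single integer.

After op 1 (cut(3)): [7 6 8 2 0 4 1 5 3]
After op 2 (in_shuffle): [0 7 4 6 1 8 5 2 3]
After op 3 (in_shuffle): [1 0 8 7 5 4 2 6 3]
After op 4 (out_shuffle): [1 4 0 2 8 6 7 3 5]
After op 5 (cut(5)): [6 7 3 5 1 4 0 2 8]
After op 6 (out_shuffle): [6 4 7 0 3 2 5 8 1]
After op 7 (out_shuffle): [6 2 4 5 7 8 0 1 3]
After op 8 (reverse): [3 1 0 8 7 5 4 2 6]
Position 6: card 4.

Answer: 4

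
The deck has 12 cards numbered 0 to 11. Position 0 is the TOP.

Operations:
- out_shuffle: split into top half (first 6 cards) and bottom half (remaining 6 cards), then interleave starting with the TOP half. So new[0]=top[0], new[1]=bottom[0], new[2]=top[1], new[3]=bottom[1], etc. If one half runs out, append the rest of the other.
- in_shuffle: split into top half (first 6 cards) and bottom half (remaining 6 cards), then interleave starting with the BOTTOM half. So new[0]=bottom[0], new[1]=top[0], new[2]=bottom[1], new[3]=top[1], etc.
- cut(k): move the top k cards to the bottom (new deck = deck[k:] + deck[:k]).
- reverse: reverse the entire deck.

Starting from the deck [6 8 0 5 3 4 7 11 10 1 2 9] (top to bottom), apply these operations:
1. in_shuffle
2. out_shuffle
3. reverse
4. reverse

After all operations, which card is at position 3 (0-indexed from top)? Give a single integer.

Answer: 5

Derivation:
After op 1 (in_shuffle): [7 6 11 8 10 0 1 5 2 3 9 4]
After op 2 (out_shuffle): [7 1 6 5 11 2 8 3 10 9 0 4]
After op 3 (reverse): [4 0 9 10 3 8 2 11 5 6 1 7]
After op 4 (reverse): [7 1 6 5 11 2 8 3 10 9 0 4]
Position 3: card 5.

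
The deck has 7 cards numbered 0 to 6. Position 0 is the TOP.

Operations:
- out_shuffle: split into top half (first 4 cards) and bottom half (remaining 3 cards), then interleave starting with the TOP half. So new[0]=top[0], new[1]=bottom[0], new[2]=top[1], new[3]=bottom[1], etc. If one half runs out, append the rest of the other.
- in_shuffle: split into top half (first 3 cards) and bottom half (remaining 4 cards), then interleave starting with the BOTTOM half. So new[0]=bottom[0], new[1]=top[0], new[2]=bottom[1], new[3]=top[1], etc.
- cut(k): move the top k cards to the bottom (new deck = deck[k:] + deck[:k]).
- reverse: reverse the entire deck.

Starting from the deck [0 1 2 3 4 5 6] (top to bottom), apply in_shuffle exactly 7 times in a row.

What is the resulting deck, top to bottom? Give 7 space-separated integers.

Answer: 3 0 4 1 5 2 6

Derivation:
After op 1 (in_shuffle): [3 0 4 1 5 2 6]
After op 2 (in_shuffle): [1 3 5 0 2 4 6]
After op 3 (in_shuffle): [0 1 2 3 4 5 6]
After op 4 (in_shuffle): [3 0 4 1 5 2 6]
After op 5 (in_shuffle): [1 3 5 0 2 4 6]
After op 6 (in_shuffle): [0 1 2 3 4 5 6]
After op 7 (in_shuffle): [3 0 4 1 5 2 6]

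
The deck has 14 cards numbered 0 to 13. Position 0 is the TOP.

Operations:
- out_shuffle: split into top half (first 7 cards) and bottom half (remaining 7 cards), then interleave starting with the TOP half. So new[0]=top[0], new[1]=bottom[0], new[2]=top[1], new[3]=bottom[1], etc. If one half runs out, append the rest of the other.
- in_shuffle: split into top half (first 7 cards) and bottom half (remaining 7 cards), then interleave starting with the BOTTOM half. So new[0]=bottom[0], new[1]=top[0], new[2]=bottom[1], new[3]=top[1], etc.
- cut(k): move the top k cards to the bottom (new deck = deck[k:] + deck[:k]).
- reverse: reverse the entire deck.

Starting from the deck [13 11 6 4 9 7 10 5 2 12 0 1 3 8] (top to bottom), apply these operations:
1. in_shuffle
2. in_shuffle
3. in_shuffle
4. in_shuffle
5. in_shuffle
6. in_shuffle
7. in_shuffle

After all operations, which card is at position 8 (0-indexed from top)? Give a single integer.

Answer: 6

Derivation:
After op 1 (in_shuffle): [5 13 2 11 12 6 0 4 1 9 3 7 8 10]
After op 2 (in_shuffle): [4 5 1 13 9 2 3 11 7 12 8 6 10 0]
After op 3 (in_shuffle): [11 4 7 5 12 1 8 13 6 9 10 2 0 3]
After op 4 (in_shuffle): [13 11 6 4 9 7 10 5 2 12 0 1 3 8]
After op 5 (in_shuffle): [5 13 2 11 12 6 0 4 1 9 3 7 8 10]
After op 6 (in_shuffle): [4 5 1 13 9 2 3 11 7 12 8 6 10 0]
After op 7 (in_shuffle): [11 4 7 5 12 1 8 13 6 9 10 2 0 3]
Position 8: card 6.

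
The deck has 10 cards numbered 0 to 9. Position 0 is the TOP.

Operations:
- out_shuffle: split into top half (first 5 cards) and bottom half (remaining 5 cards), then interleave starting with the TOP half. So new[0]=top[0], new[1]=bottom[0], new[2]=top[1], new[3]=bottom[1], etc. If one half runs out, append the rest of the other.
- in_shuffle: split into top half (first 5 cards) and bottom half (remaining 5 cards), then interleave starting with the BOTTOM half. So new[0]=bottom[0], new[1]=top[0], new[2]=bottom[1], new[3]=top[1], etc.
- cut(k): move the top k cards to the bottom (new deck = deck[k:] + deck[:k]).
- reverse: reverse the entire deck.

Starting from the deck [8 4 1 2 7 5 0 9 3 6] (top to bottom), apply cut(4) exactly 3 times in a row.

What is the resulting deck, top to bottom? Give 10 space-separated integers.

Answer: 1 2 7 5 0 9 3 6 8 4

Derivation:
After op 1 (cut(4)): [7 5 0 9 3 6 8 4 1 2]
After op 2 (cut(4)): [3 6 8 4 1 2 7 5 0 9]
After op 3 (cut(4)): [1 2 7 5 0 9 3 6 8 4]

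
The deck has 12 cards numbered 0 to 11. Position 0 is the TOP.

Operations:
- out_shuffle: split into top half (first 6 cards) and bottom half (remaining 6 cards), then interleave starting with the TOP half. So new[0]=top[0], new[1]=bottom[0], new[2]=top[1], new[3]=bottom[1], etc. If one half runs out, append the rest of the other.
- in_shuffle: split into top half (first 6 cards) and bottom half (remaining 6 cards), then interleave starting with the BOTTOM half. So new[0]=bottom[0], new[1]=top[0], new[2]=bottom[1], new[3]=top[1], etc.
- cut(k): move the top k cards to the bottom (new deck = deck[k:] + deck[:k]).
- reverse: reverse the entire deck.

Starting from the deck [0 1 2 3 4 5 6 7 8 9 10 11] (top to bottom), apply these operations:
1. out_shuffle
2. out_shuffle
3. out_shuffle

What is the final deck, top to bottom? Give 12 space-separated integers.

Answer: 0 7 3 10 6 2 9 5 1 8 4 11

Derivation:
After op 1 (out_shuffle): [0 6 1 7 2 8 3 9 4 10 5 11]
After op 2 (out_shuffle): [0 3 6 9 1 4 7 10 2 5 8 11]
After op 3 (out_shuffle): [0 7 3 10 6 2 9 5 1 8 4 11]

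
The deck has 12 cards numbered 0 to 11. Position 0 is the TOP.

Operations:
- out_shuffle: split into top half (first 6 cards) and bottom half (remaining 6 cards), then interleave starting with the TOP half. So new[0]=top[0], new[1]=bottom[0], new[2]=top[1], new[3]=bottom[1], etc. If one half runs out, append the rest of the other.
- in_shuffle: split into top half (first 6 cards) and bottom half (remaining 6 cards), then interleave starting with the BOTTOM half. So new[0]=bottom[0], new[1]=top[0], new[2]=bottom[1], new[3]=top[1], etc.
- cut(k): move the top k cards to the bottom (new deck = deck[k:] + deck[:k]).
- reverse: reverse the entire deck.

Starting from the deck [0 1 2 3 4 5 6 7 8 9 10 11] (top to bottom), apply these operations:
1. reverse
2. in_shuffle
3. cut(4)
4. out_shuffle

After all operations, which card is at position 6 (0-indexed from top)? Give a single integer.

After op 1 (reverse): [11 10 9 8 7 6 5 4 3 2 1 0]
After op 2 (in_shuffle): [5 11 4 10 3 9 2 8 1 7 0 6]
After op 3 (cut(4)): [3 9 2 8 1 7 0 6 5 11 4 10]
After op 4 (out_shuffle): [3 0 9 6 2 5 8 11 1 4 7 10]
Position 6: card 8.

Answer: 8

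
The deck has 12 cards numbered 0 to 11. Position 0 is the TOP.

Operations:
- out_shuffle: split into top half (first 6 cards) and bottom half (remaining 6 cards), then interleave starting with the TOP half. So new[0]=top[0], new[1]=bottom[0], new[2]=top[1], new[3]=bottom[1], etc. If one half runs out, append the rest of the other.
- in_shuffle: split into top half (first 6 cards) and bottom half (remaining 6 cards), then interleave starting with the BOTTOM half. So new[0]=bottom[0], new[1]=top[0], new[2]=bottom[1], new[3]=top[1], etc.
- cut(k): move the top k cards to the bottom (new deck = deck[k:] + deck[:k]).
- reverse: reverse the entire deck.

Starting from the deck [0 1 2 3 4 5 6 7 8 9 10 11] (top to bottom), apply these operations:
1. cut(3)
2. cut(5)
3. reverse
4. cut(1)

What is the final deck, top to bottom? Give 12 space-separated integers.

After op 1 (cut(3)): [3 4 5 6 7 8 9 10 11 0 1 2]
After op 2 (cut(5)): [8 9 10 11 0 1 2 3 4 5 6 7]
After op 3 (reverse): [7 6 5 4 3 2 1 0 11 10 9 8]
After op 4 (cut(1)): [6 5 4 3 2 1 0 11 10 9 8 7]

Answer: 6 5 4 3 2 1 0 11 10 9 8 7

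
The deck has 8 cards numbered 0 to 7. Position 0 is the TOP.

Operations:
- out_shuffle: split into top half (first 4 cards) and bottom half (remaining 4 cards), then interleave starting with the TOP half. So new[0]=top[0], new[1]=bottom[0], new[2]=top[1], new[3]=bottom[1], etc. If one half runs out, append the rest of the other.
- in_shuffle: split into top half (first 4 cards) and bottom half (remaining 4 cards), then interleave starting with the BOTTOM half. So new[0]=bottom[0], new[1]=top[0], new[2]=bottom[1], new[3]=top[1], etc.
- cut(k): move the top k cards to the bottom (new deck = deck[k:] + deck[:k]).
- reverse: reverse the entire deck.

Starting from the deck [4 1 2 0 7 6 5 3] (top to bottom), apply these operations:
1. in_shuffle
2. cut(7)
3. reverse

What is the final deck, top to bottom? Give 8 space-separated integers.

After op 1 (in_shuffle): [7 4 6 1 5 2 3 0]
After op 2 (cut(7)): [0 7 4 6 1 5 2 3]
After op 3 (reverse): [3 2 5 1 6 4 7 0]

Answer: 3 2 5 1 6 4 7 0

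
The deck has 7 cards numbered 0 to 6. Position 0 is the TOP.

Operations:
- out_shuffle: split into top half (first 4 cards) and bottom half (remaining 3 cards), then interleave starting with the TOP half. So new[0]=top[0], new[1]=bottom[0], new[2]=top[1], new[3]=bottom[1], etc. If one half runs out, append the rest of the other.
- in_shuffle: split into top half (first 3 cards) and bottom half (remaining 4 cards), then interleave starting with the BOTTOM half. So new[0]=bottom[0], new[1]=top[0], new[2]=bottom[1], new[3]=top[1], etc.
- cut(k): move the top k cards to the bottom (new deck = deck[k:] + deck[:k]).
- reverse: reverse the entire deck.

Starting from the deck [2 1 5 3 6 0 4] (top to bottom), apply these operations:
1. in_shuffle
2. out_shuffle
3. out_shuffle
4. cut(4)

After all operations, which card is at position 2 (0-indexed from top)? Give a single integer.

After op 1 (in_shuffle): [3 2 6 1 0 5 4]
After op 2 (out_shuffle): [3 0 2 5 6 4 1]
After op 3 (out_shuffle): [3 6 0 4 2 1 5]
After op 4 (cut(4)): [2 1 5 3 6 0 4]
Position 2: card 5.

Answer: 5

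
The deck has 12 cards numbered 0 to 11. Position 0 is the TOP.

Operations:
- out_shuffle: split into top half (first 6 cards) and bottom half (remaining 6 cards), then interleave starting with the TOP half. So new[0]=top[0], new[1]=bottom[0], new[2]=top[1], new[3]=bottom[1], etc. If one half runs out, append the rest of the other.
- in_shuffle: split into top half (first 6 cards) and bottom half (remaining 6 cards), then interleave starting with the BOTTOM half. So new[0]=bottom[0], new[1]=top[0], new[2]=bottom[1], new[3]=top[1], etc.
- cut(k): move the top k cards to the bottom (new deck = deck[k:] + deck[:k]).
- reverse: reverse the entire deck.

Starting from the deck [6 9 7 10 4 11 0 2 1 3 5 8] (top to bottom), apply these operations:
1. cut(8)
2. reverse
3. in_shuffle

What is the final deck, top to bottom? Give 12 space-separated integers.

After op 1 (cut(8)): [1 3 5 8 6 9 7 10 4 11 0 2]
After op 2 (reverse): [2 0 11 4 10 7 9 6 8 5 3 1]
After op 3 (in_shuffle): [9 2 6 0 8 11 5 4 3 10 1 7]

Answer: 9 2 6 0 8 11 5 4 3 10 1 7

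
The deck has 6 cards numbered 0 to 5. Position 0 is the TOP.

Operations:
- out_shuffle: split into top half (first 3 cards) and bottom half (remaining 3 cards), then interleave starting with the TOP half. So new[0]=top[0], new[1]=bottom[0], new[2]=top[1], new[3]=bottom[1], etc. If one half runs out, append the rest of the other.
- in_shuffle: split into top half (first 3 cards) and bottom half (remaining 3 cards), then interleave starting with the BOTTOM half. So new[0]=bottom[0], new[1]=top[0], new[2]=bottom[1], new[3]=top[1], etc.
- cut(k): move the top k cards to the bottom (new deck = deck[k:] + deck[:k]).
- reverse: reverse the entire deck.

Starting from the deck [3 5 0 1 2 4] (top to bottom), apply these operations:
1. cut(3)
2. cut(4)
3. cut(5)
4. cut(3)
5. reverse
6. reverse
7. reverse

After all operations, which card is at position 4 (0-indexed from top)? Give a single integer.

Answer: 2

Derivation:
After op 1 (cut(3)): [1 2 4 3 5 0]
After op 2 (cut(4)): [5 0 1 2 4 3]
After op 3 (cut(5)): [3 5 0 1 2 4]
After op 4 (cut(3)): [1 2 4 3 5 0]
After op 5 (reverse): [0 5 3 4 2 1]
After op 6 (reverse): [1 2 4 3 5 0]
After op 7 (reverse): [0 5 3 4 2 1]
Position 4: card 2.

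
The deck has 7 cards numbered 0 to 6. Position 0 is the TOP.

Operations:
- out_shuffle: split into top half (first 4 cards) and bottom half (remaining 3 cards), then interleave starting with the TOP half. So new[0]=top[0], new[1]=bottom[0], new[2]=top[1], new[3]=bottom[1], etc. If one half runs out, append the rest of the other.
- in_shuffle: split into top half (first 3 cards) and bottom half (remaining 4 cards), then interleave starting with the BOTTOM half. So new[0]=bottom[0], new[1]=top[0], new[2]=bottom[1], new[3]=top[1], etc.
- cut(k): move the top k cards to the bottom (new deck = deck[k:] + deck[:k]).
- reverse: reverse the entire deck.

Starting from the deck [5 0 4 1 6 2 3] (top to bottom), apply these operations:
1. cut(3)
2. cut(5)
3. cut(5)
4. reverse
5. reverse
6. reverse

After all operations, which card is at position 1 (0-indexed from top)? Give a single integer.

Answer: 6

Derivation:
After op 1 (cut(3)): [1 6 2 3 5 0 4]
After op 2 (cut(5)): [0 4 1 6 2 3 5]
After op 3 (cut(5)): [3 5 0 4 1 6 2]
After op 4 (reverse): [2 6 1 4 0 5 3]
After op 5 (reverse): [3 5 0 4 1 6 2]
After op 6 (reverse): [2 6 1 4 0 5 3]
Position 1: card 6.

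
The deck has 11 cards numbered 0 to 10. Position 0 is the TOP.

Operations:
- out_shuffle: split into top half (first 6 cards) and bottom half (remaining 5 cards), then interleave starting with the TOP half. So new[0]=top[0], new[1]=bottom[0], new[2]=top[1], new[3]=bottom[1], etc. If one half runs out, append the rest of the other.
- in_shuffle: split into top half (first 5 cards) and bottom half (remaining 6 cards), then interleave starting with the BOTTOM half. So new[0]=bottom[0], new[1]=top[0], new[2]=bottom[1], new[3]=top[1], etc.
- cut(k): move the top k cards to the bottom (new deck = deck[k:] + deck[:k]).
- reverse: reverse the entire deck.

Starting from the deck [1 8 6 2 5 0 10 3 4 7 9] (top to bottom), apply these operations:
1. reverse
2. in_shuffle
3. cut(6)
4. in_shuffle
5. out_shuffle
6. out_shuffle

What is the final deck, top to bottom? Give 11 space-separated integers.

Answer: 0 3 7 1 6 5 10 4 9 8 2

Derivation:
After op 1 (reverse): [9 7 4 3 10 0 5 2 6 8 1]
After op 2 (in_shuffle): [0 9 5 7 2 4 6 3 8 10 1]
After op 3 (cut(6)): [6 3 8 10 1 0 9 5 7 2 4]
After op 4 (in_shuffle): [0 6 9 3 5 8 7 10 2 1 4]
After op 5 (out_shuffle): [0 7 6 10 9 2 3 1 5 4 8]
After op 6 (out_shuffle): [0 3 7 1 6 5 10 4 9 8 2]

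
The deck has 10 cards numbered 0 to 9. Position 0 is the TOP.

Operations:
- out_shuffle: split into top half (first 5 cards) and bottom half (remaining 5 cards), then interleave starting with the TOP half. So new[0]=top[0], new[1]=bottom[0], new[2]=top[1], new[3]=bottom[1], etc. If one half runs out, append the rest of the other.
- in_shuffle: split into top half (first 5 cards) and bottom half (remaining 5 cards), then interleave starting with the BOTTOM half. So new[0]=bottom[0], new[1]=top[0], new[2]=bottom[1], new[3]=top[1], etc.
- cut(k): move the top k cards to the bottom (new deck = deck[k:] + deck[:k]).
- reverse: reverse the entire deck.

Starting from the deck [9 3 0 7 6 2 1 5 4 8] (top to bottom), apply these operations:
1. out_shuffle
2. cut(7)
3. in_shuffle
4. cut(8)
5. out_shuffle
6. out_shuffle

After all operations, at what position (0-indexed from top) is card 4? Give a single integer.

After op 1 (out_shuffle): [9 2 3 1 0 5 7 4 6 8]
After op 2 (cut(7)): [4 6 8 9 2 3 1 0 5 7]
After op 3 (in_shuffle): [3 4 1 6 0 8 5 9 7 2]
After op 4 (cut(8)): [7 2 3 4 1 6 0 8 5 9]
After op 5 (out_shuffle): [7 6 2 0 3 8 4 5 1 9]
After op 6 (out_shuffle): [7 8 6 4 2 5 0 1 3 9]
Card 4 is at position 3.

Answer: 3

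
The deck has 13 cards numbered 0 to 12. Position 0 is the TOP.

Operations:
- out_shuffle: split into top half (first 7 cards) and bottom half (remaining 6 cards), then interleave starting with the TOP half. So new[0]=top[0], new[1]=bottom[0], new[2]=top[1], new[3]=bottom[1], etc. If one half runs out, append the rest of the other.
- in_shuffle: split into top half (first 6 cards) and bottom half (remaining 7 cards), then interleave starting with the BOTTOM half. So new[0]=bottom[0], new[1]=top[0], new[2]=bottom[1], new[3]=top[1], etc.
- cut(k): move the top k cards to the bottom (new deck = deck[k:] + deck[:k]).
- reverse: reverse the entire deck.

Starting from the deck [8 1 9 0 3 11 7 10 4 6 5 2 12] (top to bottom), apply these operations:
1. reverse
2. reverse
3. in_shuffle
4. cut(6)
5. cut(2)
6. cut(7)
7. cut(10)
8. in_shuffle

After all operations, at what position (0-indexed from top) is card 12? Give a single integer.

Answer: 1

Derivation:
After op 1 (reverse): [12 2 5 6 4 10 7 11 3 0 9 1 8]
After op 2 (reverse): [8 1 9 0 3 11 7 10 4 6 5 2 12]
After op 3 (in_shuffle): [7 8 10 1 4 9 6 0 5 3 2 11 12]
After op 4 (cut(6)): [6 0 5 3 2 11 12 7 8 10 1 4 9]
After op 5 (cut(2)): [5 3 2 11 12 7 8 10 1 4 9 6 0]
After op 6 (cut(7)): [10 1 4 9 6 0 5 3 2 11 12 7 8]
After op 7 (cut(10)): [12 7 8 10 1 4 9 6 0 5 3 2 11]
After op 8 (in_shuffle): [9 12 6 7 0 8 5 10 3 1 2 4 11]
Card 12 is at position 1.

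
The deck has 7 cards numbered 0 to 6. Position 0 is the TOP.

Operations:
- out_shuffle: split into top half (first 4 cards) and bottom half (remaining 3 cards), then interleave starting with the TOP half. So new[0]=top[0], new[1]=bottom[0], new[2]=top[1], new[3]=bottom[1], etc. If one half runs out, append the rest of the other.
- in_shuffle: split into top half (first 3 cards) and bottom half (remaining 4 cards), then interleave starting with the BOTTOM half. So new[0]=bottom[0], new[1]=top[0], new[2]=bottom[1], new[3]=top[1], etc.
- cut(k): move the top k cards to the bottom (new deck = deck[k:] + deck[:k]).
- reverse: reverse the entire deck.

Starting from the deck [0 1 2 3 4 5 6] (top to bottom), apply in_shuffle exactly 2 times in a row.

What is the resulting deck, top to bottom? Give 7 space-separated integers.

After op 1 (in_shuffle): [3 0 4 1 5 2 6]
After op 2 (in_shuffle): [1 3 5 0 2 4 6]

Answer: 1 3 5 0 2 4 6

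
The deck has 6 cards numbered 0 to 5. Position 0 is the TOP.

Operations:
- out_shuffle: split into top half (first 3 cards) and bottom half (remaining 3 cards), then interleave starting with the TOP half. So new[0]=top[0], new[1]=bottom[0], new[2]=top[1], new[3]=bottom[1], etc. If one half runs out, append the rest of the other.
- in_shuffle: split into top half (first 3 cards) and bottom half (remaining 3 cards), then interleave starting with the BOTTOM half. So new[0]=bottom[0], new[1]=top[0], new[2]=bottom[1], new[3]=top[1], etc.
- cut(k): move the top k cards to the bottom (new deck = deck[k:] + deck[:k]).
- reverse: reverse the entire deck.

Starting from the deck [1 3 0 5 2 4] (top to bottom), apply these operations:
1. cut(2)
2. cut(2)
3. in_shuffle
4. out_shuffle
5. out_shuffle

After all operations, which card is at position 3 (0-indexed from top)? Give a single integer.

Answer: 0

Derivation:
After op 1 (cut(2)): [0 5 2 4 1 3]
After op 2 (cut(2)): [2 4 1 3 0 5]
After op 3 (in_shuffle): [3 2 0 4 5 1]
After op 4 (out_shuffle): [3 4 2 5 0 1]
After op 5 (out_shuffle): [3 5 4 0 2 1]
Position 3: card 0.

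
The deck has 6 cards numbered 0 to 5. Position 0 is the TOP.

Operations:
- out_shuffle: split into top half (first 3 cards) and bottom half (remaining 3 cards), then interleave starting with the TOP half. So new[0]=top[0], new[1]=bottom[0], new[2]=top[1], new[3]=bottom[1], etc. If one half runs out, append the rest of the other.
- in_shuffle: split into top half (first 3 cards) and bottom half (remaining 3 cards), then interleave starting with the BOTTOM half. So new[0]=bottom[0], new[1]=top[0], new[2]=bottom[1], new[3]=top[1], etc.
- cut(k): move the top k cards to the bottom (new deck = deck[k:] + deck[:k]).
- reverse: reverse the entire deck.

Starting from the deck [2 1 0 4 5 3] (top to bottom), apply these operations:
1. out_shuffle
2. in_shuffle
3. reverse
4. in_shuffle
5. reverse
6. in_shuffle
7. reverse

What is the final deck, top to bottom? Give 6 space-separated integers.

Answer: 3 0 5 1 4 2

Derivation:
After op 1 (out_shuffle): [2 4 1 5 0 3]
After op 2 (in_shuffle): [5 2 0 4 3 1]
After op 3 (reverse): [1 3 4 0 2 5]
After op 4 (in_shuffle): [0 1 2 3 5 4]
After op 5 (reverse): [4 5 3 2 1 0]
After op 6 (in_shuffle): [2 4 1 5 0 3]
After op 7 (reverse): [3 0 5 1 4 2]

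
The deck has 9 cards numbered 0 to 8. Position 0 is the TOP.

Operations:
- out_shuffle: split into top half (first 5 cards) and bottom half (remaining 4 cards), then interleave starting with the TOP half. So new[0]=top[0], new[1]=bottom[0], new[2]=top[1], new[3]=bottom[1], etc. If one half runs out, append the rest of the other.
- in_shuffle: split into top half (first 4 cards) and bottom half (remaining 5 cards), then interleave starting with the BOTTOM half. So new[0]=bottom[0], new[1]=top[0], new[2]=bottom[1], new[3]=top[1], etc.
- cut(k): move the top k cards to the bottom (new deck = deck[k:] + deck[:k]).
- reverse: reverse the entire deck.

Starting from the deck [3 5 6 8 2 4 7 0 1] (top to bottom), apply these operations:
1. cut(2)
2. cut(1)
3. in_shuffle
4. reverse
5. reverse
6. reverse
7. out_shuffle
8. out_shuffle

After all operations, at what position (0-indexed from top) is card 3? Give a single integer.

After op 1 (cut(2)): [6 8 2 4 7 0 1 3 5]
After op 2 (cut(1)): [8 2 4 7 0 1 3 5 6]
After op 3 (in_shuffle): [0 8 1 2 3 4 5 7 6]
After op 4 (reverse): [6 7 5 4 3 2 1 8 0]
After op 5 (reverse): [0 8 1 2 3 4 5 7 6]
After op 6 (reverse): [6 7 5 4 3 2 1 8 0]
After op 7 (out_shuffle): [6 2 7 1 5 8 4 0 3]
After op 8 (out_shuffle): [6 8 2 4 7 0 1 3 5]
Card 3 is at position 7.

Answer: 7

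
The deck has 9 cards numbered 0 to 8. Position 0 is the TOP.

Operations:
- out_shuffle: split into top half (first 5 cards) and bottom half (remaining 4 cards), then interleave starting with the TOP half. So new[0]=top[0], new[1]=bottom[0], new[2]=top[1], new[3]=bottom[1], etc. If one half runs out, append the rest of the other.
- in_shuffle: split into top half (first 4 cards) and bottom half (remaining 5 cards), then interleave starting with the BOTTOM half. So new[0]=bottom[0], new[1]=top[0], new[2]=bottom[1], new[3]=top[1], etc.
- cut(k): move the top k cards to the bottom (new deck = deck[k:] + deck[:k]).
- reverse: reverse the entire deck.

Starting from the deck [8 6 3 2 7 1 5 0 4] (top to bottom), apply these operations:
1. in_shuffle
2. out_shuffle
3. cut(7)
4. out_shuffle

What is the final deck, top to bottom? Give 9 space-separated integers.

Answer: 4 0 5 1 7 2 3 6 8

Derivation:
After op 1 (in_shuffle): [7 8 1 6 5 3 0 2 4]
After op 2 (out_shuffle): [7 3 8 0 1 2 6 4 5]
After op 3 (cut(7)): [4 5 7 3 8 0 1 2 6]
After op 4 (out_shuffle): [4 0 5 1 7 2 3 6 8]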